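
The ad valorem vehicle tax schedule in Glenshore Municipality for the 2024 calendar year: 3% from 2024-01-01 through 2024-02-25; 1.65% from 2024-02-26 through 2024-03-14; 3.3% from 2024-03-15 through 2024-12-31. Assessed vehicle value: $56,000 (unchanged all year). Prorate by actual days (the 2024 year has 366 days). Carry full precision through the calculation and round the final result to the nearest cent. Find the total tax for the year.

$1,776.85

2024-01-01 to 2024-02-25: 56 days at 3% → $56,000 × 3% × 56/366 = $257.0492
2024-02-26 to 2024-03-14: 18 days at 1.65% → $56,000 × 1.65% × 18/366 = $45.4426
2024-03-15 to 2024-12-31: 292 days at 3.3% → $56,000 × 3.3% × 292/366 = $1,474.3607
Total = $1,776.8525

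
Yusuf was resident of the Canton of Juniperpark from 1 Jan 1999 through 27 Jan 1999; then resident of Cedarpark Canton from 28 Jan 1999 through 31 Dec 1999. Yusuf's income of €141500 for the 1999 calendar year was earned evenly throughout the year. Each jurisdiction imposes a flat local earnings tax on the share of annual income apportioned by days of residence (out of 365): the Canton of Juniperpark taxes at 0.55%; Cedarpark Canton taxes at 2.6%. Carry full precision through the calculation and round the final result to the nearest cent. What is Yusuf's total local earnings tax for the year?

The Canton of Juniperpark, 1 Jan – 27 Jan 1999: 27 days → €141500 × 0.55% × 27/365 = €57.5692
Cedarpark Canton, 28 Jan – 31 Dec 1999: 338 days → €141500 × 2.6% × 338/365 = €3406.8548
Total = €3464.4240

€3464.42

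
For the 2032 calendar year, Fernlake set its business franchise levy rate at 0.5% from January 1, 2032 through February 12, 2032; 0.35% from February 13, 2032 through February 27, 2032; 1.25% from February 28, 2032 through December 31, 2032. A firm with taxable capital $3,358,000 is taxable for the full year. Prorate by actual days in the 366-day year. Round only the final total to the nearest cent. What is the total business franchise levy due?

$37,777.50

January 1 – February 12, 2032: 43 days at 0.5% → $3,358,000 × 0.5% × 43/366 = $1,972.5956
February 13 – February 27, 2032: 15 days at 0.35% → $3,358,000 × 0.35% × 15/366 = $481.6803
February 28 – December 31, 2032: 308 days at 1.25% → $3,358,000 × 1.25% × 308/366 = $35,323.2240
Total = $37,777.5000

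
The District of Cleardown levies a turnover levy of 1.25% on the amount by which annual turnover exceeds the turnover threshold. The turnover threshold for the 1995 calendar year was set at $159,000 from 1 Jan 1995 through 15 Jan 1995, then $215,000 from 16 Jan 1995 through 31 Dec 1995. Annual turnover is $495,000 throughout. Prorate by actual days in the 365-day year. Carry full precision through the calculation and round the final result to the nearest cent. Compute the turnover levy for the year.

$3,528.77

1 Jan – 15 Jan 1995: 15 days, exemption $159,000 → ($495,000 − $159,000) × 1.25% × 15/365 = $172.6027
16 Jan – 31 Dec 1995: 350 days, exemption $215,000 → ($495,000 − $215,000) × 1.25% × 350/365 = $3,356.1644
Total = $3,528.7671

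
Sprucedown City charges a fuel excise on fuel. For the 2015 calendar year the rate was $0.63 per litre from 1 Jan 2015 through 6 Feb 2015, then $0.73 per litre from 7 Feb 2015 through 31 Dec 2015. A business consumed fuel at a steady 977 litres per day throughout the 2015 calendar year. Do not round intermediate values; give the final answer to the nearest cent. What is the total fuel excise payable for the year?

1 Jan – 6 Feb 2015: 37 days × 977 litres/day = 36,149 litres at $0.63/litre → $22773.87
7 Feb – 31 Dec 2015: 328 days × 977 litres/day = 320,456 litres at $0.73/litre → $233932.88

$256706.75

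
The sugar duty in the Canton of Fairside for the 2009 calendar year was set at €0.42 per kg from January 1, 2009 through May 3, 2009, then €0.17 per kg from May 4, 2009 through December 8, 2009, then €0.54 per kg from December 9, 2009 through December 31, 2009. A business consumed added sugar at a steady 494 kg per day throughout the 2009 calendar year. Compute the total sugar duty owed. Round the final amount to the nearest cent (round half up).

€50,047.14

January 1 – May 3, 2009: 123 days × 494 kg/day = 60,762 kg at €0.42/kg → €25,520.04
May 4 – December 8, 2009: 219 days × 494 kg/day = 108,186 kg at €0.17/kg → €18,391.62
December 9 – December 31, 2009: 23 days × 494 kg/day = 11,362 kg at €0.54/kg → €6,135.48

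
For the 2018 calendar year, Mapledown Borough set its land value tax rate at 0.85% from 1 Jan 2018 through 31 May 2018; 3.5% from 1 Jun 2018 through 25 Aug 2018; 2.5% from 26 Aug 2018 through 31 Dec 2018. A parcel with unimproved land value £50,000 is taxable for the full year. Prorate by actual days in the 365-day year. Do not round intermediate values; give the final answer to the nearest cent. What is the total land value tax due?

£1,026.51

1 Jan – 31 May 2018: 151 days at 0.85% → £50,000 × 0.85% × 151/365 = £175.8219
1 Jun – 25 Aug 2018: 86 days at 3.5% → £50,000 × 3.5% × 86/365 = £412.3288
26 Aug – 31 Dec 2018: 128 days at 2.5% → £50,000 × 2.5% × 128/365 = £438.3562
Total = £1,026.5068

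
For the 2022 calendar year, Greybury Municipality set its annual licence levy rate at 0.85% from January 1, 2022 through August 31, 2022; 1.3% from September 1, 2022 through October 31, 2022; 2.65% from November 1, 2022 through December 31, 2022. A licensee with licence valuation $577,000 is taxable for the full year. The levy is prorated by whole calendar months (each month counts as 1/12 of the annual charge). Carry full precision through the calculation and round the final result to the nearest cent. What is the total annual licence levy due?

January 1 – August 31, 2022: 8 months at 0.85% → $577,000 × 0.85% × 8/12 = $3,269.6667
September 1 – October 31, 2022: 2 months at 1.3% → $577,000 × 1.3% × 2/12 = $1,250.1667
November 1 – December 31, 2022: 2 months at 2.65% → $577,000 × 2.65% × 2/12 = $2,548.4167
Total = $7,068.2500

$7,068.25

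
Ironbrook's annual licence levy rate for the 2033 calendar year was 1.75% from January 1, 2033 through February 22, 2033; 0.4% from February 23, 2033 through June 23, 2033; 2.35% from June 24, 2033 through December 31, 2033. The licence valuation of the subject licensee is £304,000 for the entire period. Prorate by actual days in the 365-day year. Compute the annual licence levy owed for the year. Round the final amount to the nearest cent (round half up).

£4,913.97

January 1 – February 22, 2033: 53 days at 1.75% → £304,000 × 1.75% × 53/365 = £772.4932
February 23 – June 23, 2033: 121 days at 0.4% → £304,000 × 0.4% × 121/365 = £403.1123
June 24 – December 31, 2033: 191 days at 2.35% → £304,000 × 2.35% × 191/365 = £3,738.3671
Total = £4,913.9726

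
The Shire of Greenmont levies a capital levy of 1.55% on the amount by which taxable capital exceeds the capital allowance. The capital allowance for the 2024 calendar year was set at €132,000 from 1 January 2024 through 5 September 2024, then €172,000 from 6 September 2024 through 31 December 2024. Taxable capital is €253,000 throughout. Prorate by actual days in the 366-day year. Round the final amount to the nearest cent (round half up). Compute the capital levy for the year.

€1,677.30

1 January – 5 September 2024: 249 days, exemption €132,000 → (€253,000 − €132,000) × 1.55% × 249/366 = €1,275.9549
6 September – 31 December 2024: 117 days, exemption €172,000 → (€253,000 − €172,000) × 1.55% × 117/366 = €401.3484
Total = €1,677.3033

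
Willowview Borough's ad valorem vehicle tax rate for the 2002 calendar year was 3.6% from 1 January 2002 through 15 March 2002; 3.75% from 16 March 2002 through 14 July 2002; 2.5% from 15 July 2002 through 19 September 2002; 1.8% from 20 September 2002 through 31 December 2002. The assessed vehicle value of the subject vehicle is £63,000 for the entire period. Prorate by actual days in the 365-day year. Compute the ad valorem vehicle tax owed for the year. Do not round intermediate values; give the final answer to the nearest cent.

1 January – 15 March 2002: 74 days at 3.6% → £63,000 × 3.6% × 74/365 = £459.8137
16 March – 14 July 2002: 121 days at 3.75% → £63,000 × 3.75% × 121/365 = £783.1849
15 July – 19 September 2002: 67 days at 2.5% → £63,000 × 2.5% × 67/365 = £289.1096
20 September – 31 December 2002: 103 days at 1.8% → £63,000 × 1.8% × 103/365 = £320.0055
Total = £1,852.1137

£1,852.11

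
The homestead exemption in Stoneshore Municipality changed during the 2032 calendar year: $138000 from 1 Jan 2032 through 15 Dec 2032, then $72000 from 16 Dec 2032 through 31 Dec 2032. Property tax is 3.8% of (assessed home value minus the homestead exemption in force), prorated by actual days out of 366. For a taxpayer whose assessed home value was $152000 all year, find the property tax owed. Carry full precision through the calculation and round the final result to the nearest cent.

1 Jan – 15 Dec 2032: 350 days, exemption $138000 → ($152000 − $138000) × 3.8% × 350/366 = $508.7432
16 Dec – 31 Dec 2032: 16 days, exemption $72000 → ($152000 − $72000) × 3.8% × 16/366 = $132.8962
Total = $641.6393

$641.64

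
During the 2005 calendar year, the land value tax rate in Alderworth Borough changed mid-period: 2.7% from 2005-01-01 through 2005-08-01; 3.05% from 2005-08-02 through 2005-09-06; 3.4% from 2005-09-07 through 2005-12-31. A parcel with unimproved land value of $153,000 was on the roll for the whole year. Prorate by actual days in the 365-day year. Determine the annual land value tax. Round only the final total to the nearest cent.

2005-01-01 to 2005-08-01: 213 days at 2.7% → $153,000 × 2.7% × 213/365 = $2,410.6932
2005-08-02 to 2005-09-06: 36 days at 3.05% → $153,000 × 3.05% × 36/365 = $460.2575
2005-09-07 to 2005-12-31: 116 days at 3.4% → $153,000 × 3.4% × 116/365 = $1,653.2384
Total = $4,524.1890

$4,524.19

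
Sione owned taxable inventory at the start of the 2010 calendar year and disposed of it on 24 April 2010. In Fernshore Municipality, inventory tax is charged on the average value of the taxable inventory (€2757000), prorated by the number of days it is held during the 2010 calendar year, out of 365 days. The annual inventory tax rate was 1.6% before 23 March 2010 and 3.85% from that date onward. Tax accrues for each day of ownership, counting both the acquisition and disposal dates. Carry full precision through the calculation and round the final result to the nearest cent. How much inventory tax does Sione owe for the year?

€19385.86

1 January – 22 March 2010: 81 days at 1.6% → €2757000 × 1.6% × 81/365 = €9789.2384
23 March – 24 April 2010: 33 days at 3.85% → €2757000 × 3.85% × 33/365 = €9596.6260
Total = €19385.8644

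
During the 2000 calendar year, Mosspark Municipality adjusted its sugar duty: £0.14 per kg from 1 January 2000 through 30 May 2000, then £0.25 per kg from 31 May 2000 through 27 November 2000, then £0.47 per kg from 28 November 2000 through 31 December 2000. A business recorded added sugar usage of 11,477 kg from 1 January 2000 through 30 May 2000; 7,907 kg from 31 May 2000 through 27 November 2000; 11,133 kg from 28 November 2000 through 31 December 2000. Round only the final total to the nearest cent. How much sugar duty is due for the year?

£8,816.04

1 January – 30 May 2000: 11,477 kg at £0.14/kg → £1,606.78
31 May – 27 November 2000: 7,907 kg at £0.25/kg → £1,976.75
28 November – 31 December 2000: 11,133 kg at £0.47/kg → £5,232.51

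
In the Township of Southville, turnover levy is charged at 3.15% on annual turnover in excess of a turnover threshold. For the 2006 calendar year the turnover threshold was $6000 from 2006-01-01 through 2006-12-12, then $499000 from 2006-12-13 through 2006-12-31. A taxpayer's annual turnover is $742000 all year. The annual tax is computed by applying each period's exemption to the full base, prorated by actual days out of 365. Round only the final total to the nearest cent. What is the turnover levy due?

2006-01-01 to 2006-12-12: 346 days, exemption $6000 → ($742000 − $6000) × 3.15% × 346/365 = $21977.1616
2006-12-13 to 2006-12-31: 19 days, exemption $499000 → ($742000 − $499000) × 3.15% × 19/365 = $398.4534
Total = $22375.6151

$22375.62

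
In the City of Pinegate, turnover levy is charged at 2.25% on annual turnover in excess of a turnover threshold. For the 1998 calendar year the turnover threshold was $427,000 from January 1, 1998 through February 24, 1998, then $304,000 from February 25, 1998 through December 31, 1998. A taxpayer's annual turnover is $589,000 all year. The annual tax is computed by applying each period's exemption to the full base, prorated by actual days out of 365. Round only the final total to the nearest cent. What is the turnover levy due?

$5,995.48

January 1 – February 24, 1998: 55 days, exemption $427,000 → ($589,000 − $427,000) × 2.25% × 55/365 = $549.2466
February 25 – December 31, 1998: 310 days, exemption $304,000 → ($589,000 − $304,000) × 2.25% × 310/365 = $5,446.2329
Total = $5,995.4795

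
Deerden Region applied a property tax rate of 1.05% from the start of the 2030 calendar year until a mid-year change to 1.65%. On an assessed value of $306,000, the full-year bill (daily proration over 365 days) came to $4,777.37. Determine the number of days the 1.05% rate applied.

54 days

Let d = days at the first rate; then 365 − d days at the second rate.
$306,000 × [1.05%·d + 1.65%·(365−d)] / 365 = $4,777.37
Solving gives d = 54, so the new rate took effect on 24 Feb 2030.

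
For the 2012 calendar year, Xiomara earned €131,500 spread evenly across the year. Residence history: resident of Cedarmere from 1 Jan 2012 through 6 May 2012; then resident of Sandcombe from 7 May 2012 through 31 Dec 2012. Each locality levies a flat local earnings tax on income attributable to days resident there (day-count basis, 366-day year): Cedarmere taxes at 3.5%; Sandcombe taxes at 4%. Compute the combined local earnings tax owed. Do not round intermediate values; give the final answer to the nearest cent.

€5,031.85

Cedarmere, 1 Jan – 6 May 2012: 127 days → €131,500 × 3.5% × 127/366 = €1,597.0423
Sandcombe, 7 May – 31 Dec 2012: 239 days → €131,500 × 4% × 239/366 = €3,434.8087
Total = €5,031.8511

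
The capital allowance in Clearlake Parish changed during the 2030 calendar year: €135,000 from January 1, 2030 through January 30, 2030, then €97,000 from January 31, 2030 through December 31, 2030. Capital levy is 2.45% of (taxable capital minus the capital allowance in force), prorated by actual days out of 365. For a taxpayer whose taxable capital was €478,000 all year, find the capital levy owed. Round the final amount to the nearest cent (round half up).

€9,257.98

January 1 – January 30, 2030: 30 days, exemption €135,000 → (€478,000 − €135,000) × 2.45% × 30/365 = €690.6986
January 31 – December 31, 2030: 335 days, exemption €97,000 → (€478,000 − €97,000) × 2.45% × 335/365 = €8,567.2808
Total = €9,257.9795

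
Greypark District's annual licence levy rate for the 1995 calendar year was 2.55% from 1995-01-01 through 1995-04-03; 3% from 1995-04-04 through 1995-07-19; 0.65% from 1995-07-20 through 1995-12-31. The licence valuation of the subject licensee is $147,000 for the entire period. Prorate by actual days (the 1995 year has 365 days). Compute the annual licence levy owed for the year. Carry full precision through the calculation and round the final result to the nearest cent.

$2,679.83

1995-01-01 to 1995-04-03: 93 days at 2.55% → $147,000 × 2.55% × 93/365 = $955.0973
1995-04-04 to 1995-07-19: 107 days at 3% → $147,000 × 3% × 107/365 = $1,292.7945
1995-07-20 to 1995-12-31: 165 days at 0.65% → $147,000 × 0.65% × 165/365 = $431.9384
Total = $2,679.8301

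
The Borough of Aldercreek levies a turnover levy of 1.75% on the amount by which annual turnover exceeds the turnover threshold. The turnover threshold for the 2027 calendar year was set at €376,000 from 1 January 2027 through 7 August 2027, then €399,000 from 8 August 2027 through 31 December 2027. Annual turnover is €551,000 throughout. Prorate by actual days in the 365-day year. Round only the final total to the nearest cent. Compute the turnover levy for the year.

€2,901.50

1 January – 7 August 2027: 219 days, exemption €376,000 → (€551,000 − €376,000) × 1.75% × 219/365 = €1,837.5000
8 August – 31 December 2027: 146 days, exemption €399,000 → (€551,000 − €399,000) × 1.75% × 146/365 = €1,064.0000
Total = €2,901.5000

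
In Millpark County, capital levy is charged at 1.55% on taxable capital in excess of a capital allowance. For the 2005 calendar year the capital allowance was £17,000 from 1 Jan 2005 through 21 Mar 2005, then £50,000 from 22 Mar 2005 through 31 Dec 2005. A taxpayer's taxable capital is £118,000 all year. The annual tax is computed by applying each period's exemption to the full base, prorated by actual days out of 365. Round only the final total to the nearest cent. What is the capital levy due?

1 Jan – 21 Mar 2005: 80 days, exemption £17,000 → (£118,000 − £17,000) × 1.55% × 80/365 = £343.1233
22 Mar – 31 Dec 2005: 285 days, exemption £50,000 → (£118,000 − £50,000) × 1.55% × 285/365 = £822.9863
Total = £1,166.1096

£1,166.11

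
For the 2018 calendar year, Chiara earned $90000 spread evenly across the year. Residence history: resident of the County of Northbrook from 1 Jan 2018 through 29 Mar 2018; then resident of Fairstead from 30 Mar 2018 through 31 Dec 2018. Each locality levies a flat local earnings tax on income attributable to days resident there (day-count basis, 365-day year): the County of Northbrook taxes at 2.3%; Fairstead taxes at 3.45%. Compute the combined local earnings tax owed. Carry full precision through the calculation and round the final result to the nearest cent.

$2855.47

The County of Northbrook, 1 Jan – 29 Mar 2018: 88 days → $90000 × 2.3% × 88/365 = $499.0685
Fairstead, 30 Mar – 31 Dec 2018: 277 days → $90000 × 3.45% × 277/365 = $2356.3973
Total = $2855.4658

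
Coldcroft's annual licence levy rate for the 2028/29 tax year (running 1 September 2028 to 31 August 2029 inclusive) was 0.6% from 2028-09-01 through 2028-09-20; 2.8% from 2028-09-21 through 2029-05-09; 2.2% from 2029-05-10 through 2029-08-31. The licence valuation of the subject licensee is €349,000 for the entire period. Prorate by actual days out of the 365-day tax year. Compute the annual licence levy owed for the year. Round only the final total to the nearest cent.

2028-09-01 to 2028-09-20: 20 days at 0.6% → €349,000 × 0.6% × 20/365 = €114.7397
2028-09-21 to 2029-05-09: 231 days at 2.8% → €349,000 × 2.8% × 231/365 = €6,184.4712
2029-05-10 to 2029-08-31: 114 days at 2.2% → €349,000 × 2.2% × 114/365 = €2,398.0603
Total = €8,697.2712

€8,697.27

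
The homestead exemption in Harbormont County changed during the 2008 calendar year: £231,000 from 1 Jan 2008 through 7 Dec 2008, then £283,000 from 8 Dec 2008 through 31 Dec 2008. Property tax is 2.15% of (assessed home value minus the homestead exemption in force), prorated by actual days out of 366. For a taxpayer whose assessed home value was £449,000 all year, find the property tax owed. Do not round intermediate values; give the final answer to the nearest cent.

1 Jan – 7 Dec 2008: 342 days, exemption £231,000 → (£449,000 − £231,000) × 2.15% × 342/366 = £4,379.6557
8 Dec – 31 Dec 2008: 24 days, exemption £283,000 → (£449,000 − £283,000) × 2.15% × 24/366 = £234.0328
Total = £4,613.6885

£4,613.69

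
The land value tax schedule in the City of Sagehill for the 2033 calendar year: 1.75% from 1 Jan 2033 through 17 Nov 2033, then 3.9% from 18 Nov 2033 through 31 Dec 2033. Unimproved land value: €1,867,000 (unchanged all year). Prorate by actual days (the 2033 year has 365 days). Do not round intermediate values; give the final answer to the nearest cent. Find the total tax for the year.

1 Jan – 17 Nov 2033: 321 days at 1.75% → €1,867,000 × 1.75% × 321/365 = €28,733.8973
18 Nov – 31 Dec 2033: 44 days at 3.9% → €1,867,000 × 3.9% × 44/365 = €8,777.4575
Total = €37,511.3548

€37,511.35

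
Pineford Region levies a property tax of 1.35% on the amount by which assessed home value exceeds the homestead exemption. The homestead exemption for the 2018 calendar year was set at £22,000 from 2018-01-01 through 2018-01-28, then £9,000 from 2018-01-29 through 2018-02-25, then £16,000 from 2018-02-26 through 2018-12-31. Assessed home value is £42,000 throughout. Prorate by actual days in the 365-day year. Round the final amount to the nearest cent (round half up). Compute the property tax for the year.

2018-01-01 to 2018-01-28: 28 days, exemption £22,000 → (£42,000 − £22,000) × 1.35% × 28/365 = £20.7123
2018-01-29 to 2018-02-25: 28 days, exemption £9,000 → (£42,000 − £9,000) × 1.35% × 28/365 = £34.1753
2018-02-26 to 2018-12-31: 309 days, exemption £16,000 → (£42,000 − £16,000) × 1.35% × 309/365 = £297.1479
Total = £352.0356

£352.04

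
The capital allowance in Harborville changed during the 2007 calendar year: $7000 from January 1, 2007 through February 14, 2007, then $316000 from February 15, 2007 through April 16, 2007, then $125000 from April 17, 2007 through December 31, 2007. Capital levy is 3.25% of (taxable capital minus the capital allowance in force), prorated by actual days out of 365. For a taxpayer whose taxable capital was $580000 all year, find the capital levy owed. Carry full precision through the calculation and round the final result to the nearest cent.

January 1 – February 14, 2007: 45 days, exemption $7000 → ($580000 − $7000) × 3.25% × 45/365 = $2295.9247
February 15 – April 16, 2007: 61 days, exemption $316000 → ($580000 − $316000) × 3.25% × 61/365 = $1433.9178
April 17 – December 31, 2007: 259 days, exemption $125000 → ($580000 − $125000) × 3.25% × 259/365 = $10493.0479
Total = $14222.8904

$14222.89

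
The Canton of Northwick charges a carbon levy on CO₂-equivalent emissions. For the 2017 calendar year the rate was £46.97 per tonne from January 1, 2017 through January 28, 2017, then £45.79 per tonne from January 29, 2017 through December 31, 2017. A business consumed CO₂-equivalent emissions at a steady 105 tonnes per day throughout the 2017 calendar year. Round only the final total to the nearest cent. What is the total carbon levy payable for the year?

January 1 – January 28, 2017: 28 days × 105 tonnes/day = 2,940 tonnes at £46.97/tonne → £138,091.80
January 29 – December 31, 2017: 337 days × 105 tonnes/day = 35,385 tonnes at £45.79/tonne → £1,620,279.15

£1,758,370.95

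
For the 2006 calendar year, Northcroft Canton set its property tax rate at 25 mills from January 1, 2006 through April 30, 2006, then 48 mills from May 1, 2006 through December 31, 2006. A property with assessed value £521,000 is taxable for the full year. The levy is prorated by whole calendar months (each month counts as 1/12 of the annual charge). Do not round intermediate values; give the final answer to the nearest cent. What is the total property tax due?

January 1 – April 30, 2006: 4 months at 25 mills → £521,000 × 2.5% × 4/12 = £4,341.6667
May 1 – December 31, 2006: 8 months at 48 mills → £521,000 × 4.8% × 8/12 = £16,672.0000
Total = £21,013.6667

£21,013.67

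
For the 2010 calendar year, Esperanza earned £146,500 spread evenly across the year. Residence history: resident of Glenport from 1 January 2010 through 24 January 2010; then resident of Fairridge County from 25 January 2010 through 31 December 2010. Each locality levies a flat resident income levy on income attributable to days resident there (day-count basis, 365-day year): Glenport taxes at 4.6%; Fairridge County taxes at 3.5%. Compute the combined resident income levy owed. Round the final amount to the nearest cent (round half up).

£5,233.46

Glenport, 1 January – 24 January 2010: 24 days → £146,500 × 4.6% × 24/365 = £443.1123
Fairridge County, 25 January – 31 December 2010: 341 days → £146,500 × 3.5% × 341/365 = £4,790.3493
Total = £5,233.4616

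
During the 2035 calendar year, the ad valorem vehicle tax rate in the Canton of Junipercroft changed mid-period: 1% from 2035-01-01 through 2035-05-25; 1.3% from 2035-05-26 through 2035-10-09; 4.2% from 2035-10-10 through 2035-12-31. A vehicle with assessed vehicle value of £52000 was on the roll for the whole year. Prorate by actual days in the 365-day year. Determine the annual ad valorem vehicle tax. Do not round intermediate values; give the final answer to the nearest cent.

2035-01-01 to 2035-05-25: 145 days at 1% → £52000 × 1% × 145/365 = £206.5753
2035-05-26 to 2035-10-09: 137 days at 1.3% → £52000 × 1.3% × 137/365 = £253.7315
2035-10-10 to 2035-12-31: 83 days at 4.2% → £52000 × 4.2% × 83/365 = £496.6356
Total = £956.9425

£956.94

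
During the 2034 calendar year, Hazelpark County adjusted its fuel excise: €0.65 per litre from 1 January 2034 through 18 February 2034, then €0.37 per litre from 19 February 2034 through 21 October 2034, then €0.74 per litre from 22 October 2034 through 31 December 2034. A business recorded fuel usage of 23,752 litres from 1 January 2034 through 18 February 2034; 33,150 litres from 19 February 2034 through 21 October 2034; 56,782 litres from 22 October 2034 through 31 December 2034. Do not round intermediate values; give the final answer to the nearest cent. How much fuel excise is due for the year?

1 January – 18 February 2034: 23,752 litres at €0.65/litre → €15,438.80
19 February – 21 October 2034: 33,150 litres at €0.37/litre → €12,265.50
22 October – 31 December 2034: 56,782 litres at €0.74/litre → €42,018.68

€69,722.98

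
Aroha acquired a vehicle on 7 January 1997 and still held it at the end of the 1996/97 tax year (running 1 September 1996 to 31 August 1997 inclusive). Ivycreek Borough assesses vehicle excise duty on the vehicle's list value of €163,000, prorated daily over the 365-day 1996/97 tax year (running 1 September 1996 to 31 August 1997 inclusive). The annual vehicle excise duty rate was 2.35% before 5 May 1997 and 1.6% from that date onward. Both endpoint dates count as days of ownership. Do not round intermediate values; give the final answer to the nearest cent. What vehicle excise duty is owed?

7 January – 4 May 1997: 118 days at 2.35% → €163,000 × 2.35% × 118/365 = €1,238.3534
5 May – 31 August 1997: 119 days at 1.6% → €163,000 × 1.6% × 119/365 = €850.2795
Total = €2,088.6329

€2,088.63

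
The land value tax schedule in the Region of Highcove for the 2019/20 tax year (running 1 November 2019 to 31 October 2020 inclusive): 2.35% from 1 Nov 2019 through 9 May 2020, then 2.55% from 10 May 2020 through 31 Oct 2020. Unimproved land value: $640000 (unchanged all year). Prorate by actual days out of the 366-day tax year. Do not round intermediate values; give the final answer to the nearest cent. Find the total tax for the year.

1 Nov 2019 – 9 May 2020: 191 days at 2.35% → $640000 × 2.35% × 191/366 = $7848.7432
10 May – 31 Oct 2020: 175 days at 2.55% → $640000 × 2.55% × 175/366 = $7803.2787
Total = $15652.0219

$15652.02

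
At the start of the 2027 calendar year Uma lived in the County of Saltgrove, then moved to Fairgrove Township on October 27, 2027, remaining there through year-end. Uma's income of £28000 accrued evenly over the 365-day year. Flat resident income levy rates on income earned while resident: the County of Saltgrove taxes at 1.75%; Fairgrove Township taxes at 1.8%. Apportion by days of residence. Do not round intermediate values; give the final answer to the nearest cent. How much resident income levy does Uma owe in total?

£492.53

The County of Saltgrove, January 1 – October 26, 2027: 299 days → £28000 × 1.75% × 299/365 = £401.3973
Fairgrove Township, October 27 – December 31, 2027: 66 days → £28000 × 1.8% × 66/365 = £91.1342
Total = £492.5315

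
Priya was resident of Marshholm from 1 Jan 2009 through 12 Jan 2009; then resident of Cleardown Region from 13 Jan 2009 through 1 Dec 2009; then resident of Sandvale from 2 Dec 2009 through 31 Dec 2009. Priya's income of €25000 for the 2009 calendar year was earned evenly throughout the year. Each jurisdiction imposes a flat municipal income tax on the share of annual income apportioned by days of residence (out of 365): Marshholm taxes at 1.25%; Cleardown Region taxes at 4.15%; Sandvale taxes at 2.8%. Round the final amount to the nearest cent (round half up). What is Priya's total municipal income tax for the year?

€985.92

Marshholm, 1 Jan – 12 Jan 2009: 12 days → €25000 × 1.25% × 12/365 = €10.2740
Cleardown Region, 13 Jan – 1 Dec 2009: 323 days → €25000 × 4.15% × 323/365 = €918.1164
Sandvale, 2 Dec – 31 Dec 2009: 30 days → €25000 × 2.8% × 30/365 = €57.5342
Total = €985.9247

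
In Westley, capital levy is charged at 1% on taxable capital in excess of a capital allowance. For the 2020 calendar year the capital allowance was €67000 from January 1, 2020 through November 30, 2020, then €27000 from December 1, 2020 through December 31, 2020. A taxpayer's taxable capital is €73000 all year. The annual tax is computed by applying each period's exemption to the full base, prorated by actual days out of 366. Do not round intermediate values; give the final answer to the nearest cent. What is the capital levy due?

January 1 – November 30, 2020: 335 days, exemption €67000 → (€73000 − €67000) × 1% × 335/366 = €54.9180
December 1 – December 31, 2020: 31 days, exemption €27000 → (€73000 − €27000) × 1% × 31/366 = €38.9617
Total = €93.8798

€93.88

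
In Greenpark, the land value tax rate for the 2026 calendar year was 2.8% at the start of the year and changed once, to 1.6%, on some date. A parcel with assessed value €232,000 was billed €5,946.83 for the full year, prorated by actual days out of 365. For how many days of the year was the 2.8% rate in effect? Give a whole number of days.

Let d = days at the first rate; then 365 − d days at the second rate.
€232,000 × [2.8%·d + 1.6%·(365−d)] / 365 = €5,946.83
Solving gives d = 293, so the new rate took effect on October 21, 2026.

293 days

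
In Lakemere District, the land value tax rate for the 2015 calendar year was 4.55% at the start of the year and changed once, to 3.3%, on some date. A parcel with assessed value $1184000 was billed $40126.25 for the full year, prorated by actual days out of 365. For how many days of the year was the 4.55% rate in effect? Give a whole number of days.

Let d = days at the first rate; then 365 − d days at the second rate.
$1184000 × [4.55%·d + 3.3%·(365−d)] / 365 = $40126.25
Solving gives d = 26, so the new rate took effect on 27 January 2015.

26 days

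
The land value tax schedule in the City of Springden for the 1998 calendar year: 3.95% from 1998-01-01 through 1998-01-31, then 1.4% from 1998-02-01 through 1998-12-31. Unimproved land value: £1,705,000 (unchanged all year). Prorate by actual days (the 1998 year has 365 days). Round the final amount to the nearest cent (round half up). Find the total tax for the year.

£27,562.61

1998-01-01 to 1998-01-31: 31 days at 3.95% → £1,705,000 × 3.95% × 31/365 = £5,719.9247
1998-02-01 to 1998-12-31: 334 days at 1.4% → £1,705,000 × 1.4% × 334/365 = £21,842.6849
Total = £27,562.6096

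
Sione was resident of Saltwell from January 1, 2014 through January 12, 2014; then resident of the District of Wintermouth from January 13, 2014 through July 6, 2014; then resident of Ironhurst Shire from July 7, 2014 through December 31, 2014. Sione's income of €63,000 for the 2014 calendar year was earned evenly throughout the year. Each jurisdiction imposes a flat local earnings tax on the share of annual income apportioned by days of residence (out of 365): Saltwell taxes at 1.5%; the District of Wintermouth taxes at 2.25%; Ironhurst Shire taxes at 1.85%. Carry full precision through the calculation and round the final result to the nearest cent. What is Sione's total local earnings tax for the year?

€1,279.07

Saltwell, January 1 – January 12, 2014: 12 days → €63,000 × 1.5% × 12/365 = €31.0685
The District of Wintermouth, January 13 – July 6, 2014: 175 days → €63,000 × 2.25% × 175/365 = €679.6233
Ironhurst Shire, July 7 – December 31, 2014: 178 days → €63,000 × 1.85% × 178/365 = €568.3808
Total = €1,279.0726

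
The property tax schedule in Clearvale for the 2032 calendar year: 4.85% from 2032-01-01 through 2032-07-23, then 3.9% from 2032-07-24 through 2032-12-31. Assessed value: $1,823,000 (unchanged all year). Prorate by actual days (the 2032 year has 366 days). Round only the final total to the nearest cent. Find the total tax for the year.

$80,797.25

2032-01-01 to 2032-07-23: 205 days at 4.85% → $1,823,000 × 4.85% × 205/366 = $49,522.3429
2032-07-24 to 2032-12-31: 161 days at 3.9% → $1,823,000 × 3.9% × 161/366 = $31,274.9098
Total = $80,797.2527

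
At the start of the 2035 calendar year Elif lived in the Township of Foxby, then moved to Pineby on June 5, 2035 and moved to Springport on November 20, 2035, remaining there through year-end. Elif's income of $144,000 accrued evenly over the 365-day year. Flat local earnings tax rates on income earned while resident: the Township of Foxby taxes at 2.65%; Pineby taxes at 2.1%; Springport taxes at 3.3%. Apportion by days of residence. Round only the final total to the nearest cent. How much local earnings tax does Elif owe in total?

$3,559.17

The Township of Foxby, January 1 – June 4, 2035: 155 days → $144,000 × 2.65% × 155/365 = $1,620.4932
Pineby, June 5 – November 19, 2035: 168 days → $144,000 × 2.1% × 168/365 = $1,391.8685
Springport, November 20 – December 31, 2035: 42 days → $144,000 × 3.3% × 42/365 = $546.8055
Total = $3,559.1671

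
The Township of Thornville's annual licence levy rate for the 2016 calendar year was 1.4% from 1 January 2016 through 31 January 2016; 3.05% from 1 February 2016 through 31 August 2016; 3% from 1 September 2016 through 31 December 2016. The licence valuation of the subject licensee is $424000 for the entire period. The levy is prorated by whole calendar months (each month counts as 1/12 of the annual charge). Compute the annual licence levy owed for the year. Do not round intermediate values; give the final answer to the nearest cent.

$12278.33

1 January – 31 January 2016: 1 month at 1.4% → $424000 × 1.4% × 1/12 = $494.6667
1 February – 31 August 2016: 7 months at 3.05% → $424000 × 3.05% × 7/12 = $7543.6667
1 September – 31 December 2016: 4 months at 3% → $424000 × 3% × 4/12 = $4240.0000
Total = $12278.3333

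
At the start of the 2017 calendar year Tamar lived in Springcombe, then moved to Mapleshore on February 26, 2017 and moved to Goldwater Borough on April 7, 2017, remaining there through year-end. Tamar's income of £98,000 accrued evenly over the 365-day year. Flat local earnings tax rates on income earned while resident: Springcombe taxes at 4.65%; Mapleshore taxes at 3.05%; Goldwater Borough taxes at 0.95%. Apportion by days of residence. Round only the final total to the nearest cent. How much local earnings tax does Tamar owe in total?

Springcombe, January 1 – February 25, 2017: 56 days → £98,000 × 4.65% × 56/365 = £699.1562
Mapleshore, February 26 – April 6, 2017: 40 days → £98,000 × 3.05% × 40/365 = £327.5616
Goldwater Borough, April 7 – December 31, 2017: 269 days → £98,000 × 0.95% × 269/365 = £686.1342
Total = £1,712.8521

£1,712.85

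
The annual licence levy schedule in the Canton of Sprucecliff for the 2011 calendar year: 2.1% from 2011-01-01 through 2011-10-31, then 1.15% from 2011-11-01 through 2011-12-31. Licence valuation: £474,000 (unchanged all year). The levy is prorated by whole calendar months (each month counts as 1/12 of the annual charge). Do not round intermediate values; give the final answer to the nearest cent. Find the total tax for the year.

£9,203.50

2011-01-01 to 2011-10-31: 10 months at 2.1% → £474,000 × 2.1% × 10/12 = £8,295.0000
2011-11-01 to 2011-12-31: 2 months at 1.15% → £474,000 × 1.15% × 2/12 = £908.5000
Total = £9,203.5000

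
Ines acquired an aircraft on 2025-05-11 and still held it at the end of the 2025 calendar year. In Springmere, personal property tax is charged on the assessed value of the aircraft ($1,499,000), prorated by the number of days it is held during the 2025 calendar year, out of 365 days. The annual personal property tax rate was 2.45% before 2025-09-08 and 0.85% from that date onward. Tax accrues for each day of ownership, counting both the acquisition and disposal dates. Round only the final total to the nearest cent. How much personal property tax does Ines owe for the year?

2025-05-11 to 2025-09-07: 120 days at 2.45% → $1,499,000 × 2.45% × 120/365 = $12,074.1370
2025-09-08 to 2025-12-31: 115 days at 0.85% → $1,499,000 × 0.85% × 115/365 = $4,014.4452
Total = $16,088.5822

$16,088.58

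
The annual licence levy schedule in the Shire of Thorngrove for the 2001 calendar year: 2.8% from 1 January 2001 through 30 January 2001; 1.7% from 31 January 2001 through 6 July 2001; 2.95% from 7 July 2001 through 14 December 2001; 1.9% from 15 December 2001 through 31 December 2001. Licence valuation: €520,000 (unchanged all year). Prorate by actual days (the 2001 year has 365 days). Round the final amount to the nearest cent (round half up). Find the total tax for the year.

€12,225.70

1 January – 30 January 2001: 30 days at 2.8% → €520,000 × 2.8% × 30/365 = €1,196.7123
31 January – 6 July 2001: 157 days at 1.7% → €520,000 × 1.7% × 157/365 = €3,802.4110
7 July – 14 December 2001: 161 days at 2.95% → €520,000 × 2.95% × 161/365 = €6,766.4110
15 December – 31 December 2001: 17 days at 1.9% → €520,000 × 1.9% × 17/365 = €460.1644
Total = €12,225.6986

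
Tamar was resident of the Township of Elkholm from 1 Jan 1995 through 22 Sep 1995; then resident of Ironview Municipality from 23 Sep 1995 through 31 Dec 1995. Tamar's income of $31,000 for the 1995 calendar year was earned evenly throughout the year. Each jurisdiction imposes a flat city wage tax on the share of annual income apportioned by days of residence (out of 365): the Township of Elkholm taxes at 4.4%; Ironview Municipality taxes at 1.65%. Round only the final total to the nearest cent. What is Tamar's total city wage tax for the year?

The Township of Elkholm, 1 Jan – 22 Sep 1995: 265 days → $31,000 × 4.4% × 265/365 = $990.3014
Ironview Municipality, 23 Sep – 31 Dec 1995: 100 days → $31,000 × 1.65% × 100/365 = $140.1370
Total = $1,130.4384

$1,130.44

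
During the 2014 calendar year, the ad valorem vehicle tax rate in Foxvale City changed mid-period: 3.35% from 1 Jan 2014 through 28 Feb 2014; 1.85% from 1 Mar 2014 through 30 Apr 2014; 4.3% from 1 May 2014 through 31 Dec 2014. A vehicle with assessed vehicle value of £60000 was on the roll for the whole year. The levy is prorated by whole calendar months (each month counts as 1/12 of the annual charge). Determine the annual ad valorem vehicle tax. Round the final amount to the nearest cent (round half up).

1 Jan – 28 Feb 2014: 2 months at 3.35% → £60000 × 3.35% × 2/12 = £335.0000
1 Mar – 30 Apr 2014: 2 months at 1.85% → £60000 × 1.85% × 2/12 = £185.0000
1 May – 31 Dec 2014: 8 months at 4.3% → £60000 × 4.3% × 8/12 = £1720.0000
Total = £2240.0000

£2240.00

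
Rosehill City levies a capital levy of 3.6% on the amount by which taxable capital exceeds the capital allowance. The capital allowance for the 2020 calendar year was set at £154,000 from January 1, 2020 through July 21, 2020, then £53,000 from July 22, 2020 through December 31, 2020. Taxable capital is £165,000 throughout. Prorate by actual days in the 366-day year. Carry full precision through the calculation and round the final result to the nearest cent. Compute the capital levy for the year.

January 1 – July 21, 2020: 203 days, exemption £154,000 → (£165,000 − £154,000) × 3.6% × 203/366 = £219.6393
July 22 – December 31, 2020: 163 days, exemption £53,000 → (£165,000 − £53,000) × 3.6% × 163/366 = £1,795.6721
Total = £2,015.3115

£2,015.31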